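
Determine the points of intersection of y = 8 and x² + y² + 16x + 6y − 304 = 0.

From the line, y = 8. Substituting:
x² + 16x − 192 = 0
x = 8 or x = −24, giving (8, 8) and (−24, 8).

(−24, 8) and (8, 8)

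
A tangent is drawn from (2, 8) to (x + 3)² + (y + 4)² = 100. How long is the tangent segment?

With centre O = (−3, −4), |OP|² = 169 and r² = 100.
By the tangent–radius right angle, tangent length = √(|PO|² − r²) = √69.

√69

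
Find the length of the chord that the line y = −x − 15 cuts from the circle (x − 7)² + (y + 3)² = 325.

17√2

The distance from (7, −3) to the line is 19/√2, and r² = 325.
Chord = 2√(r² − d²) = 2·√(289/2) = 17√2.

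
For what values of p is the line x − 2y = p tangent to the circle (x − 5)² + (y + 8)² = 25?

For a tangent, require d(centre, line) = r = 5.
|1·5 − 2·(−8) − p| / √5 = 5
|p − (21)| = 5√5.

p = 21 ± 5√5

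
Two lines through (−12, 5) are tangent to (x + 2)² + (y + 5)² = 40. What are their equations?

A line y − (5) = m(x − (−12)) is tangent when its distance from (−2, −5) is 2√10:
[m·(10) − (−10)]² = 40(m² + 1)
3m² + 10m + 3 = 0, so m = −3 or m = −1/3.
With m = −3: 3x + y = −31. With m = −1/3: x + 3y = 3.

3x + y = −31 and x + 3y = 3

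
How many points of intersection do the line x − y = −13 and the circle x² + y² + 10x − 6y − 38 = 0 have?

2

Substituting the line into the circle gives 2x² + 30x + 53 = 0.
Discriminant = (30)² − 4·2·(53) = 476 > 0.
Two real roots: the line is a secant.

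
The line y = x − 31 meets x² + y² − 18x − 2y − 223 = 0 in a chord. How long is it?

The distance from (9, 1) to the line is 23/√2, and r² = 305.
Half the chord is √(r² − d²) = √(81/2), so the full chord is 9√2.

9√2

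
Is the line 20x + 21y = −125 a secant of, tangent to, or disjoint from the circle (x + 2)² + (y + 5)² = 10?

secant

Centre (−2, −5), r² = 10. Distance² from centre to line = (−20)²/841 = 400/841.
Since d² < r², the line cuts the circle twice.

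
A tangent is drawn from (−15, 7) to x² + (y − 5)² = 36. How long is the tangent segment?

With centre O = (0, 5), |OP|² = 229 and r² = 36.
Power of the point: PT² = |PO|² − r² = 193, so PT = √193.

√193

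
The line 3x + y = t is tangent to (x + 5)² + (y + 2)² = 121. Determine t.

t = −17 ± 11√10

The line touches the circle iff its distance from (−5, −2) is 11:
|3·(−5) + 1·(−2) − t| / √10 = 11
|t − (−17)| = 11√10.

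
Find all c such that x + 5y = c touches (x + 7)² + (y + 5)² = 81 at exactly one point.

c = −32 ± 9√26

Tangency holds when the distance from the centre (−7, −5) to the line equals the radius 9:
|1·(−7) + 5·(−5) − c| / √26 = 9
|c − (−32)| = 9√26.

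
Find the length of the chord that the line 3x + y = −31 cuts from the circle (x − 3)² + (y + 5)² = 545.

Centre (3, −5), r² = 545. Perpendicular distance d from centre to line = |35| / √10 = 35/√10.
Chord = 2√(r² − d²) = 2·√(845/2) = 13√10.

13√10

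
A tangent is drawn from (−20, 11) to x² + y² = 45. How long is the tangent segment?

The centre is (0, 0) and r = 3√5. The square of the distance from P to the centre is 400 + 121 = 521.
The tangent meets the radius at right angles, so tangent² = |PO|² − r² = 521 − 45 = 476.

2√119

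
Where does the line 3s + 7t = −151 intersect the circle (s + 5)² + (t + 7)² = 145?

(−13, −16) and (−6, −19)

Express t = (−151 − 3s)/7 and substitute into the circle:
58s² + 1102s + 4524 = 0  ⟹  s² + 19s + 78 = 0
s = −6 or s = −13, giving (−6, −19) and (−13, −16).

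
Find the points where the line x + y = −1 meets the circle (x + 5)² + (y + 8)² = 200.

(−7, 6) and (9, −10)

Express y = −x − 1 and substitute into the circle:
2x² − 4x − 126 = 0  ⟹  x² − 2x − 63 = 0
x = 9 or x = −7, giving (9, −10) and (−7, 6).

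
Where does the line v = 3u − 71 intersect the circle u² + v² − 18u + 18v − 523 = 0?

(12, −35) and (27, 10)

Express v = 3u − 71 and substitute into the circle:
10u² − 390u + 3240 = 0  ⟹  u² − 39u + 324 = 0
u = 27 or u = 12, giving (27, 10) and (12, −35).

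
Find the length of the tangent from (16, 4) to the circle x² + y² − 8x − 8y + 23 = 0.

3√15

Centre (4, 4), r² = 9. |PO|² = (12)² + (0)² = 144.
Power of the point: PT² = |PO|² − r² = 135, so PT = 3√15.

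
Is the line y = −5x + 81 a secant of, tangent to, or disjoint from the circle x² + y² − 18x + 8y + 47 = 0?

disjoint

d² = (5·9 + 1·(−4) − (81))²/26 = 800/13; r² = 50.
Since d² > r², the line lies outside the circle.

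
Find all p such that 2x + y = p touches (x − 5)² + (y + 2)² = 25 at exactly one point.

Tangency holds when the distance from the centre (5, −2) to the line equals the radius 5:
|2·5 + 1·(−2) − p| / √5 = 5
|p − (8)| = 5√5.

p = 8 ± 5√5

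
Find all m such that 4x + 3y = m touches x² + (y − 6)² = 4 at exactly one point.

The line touches the circle iff its distance from (0, 6) is 2:
|4·0 + 3·6 − m| / √25 = 2
|m − (18)| = 2·5, so m = 28 or m = 8.

m = 8 or m = 28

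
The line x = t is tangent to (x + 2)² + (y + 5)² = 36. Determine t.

t = −8 or t = 4

For a tangent, require d(centre, line) = r = 6.
|1·(−2) + 0·(−5) − t| / √1 = 6
|t − (−2)| = 6, so t = 4 or t = −8.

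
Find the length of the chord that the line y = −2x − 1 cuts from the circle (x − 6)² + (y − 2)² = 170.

From the line, y = −2x − 1. Substituting:
5x² − 125 = 0  ⟹  x² − 25 = 0
x = 5 or x = −5, giving (5, −11) and (−5, 9).
|(5, −11) − (−5, 9)| = √((10)² + (−20)²) = 10√5.

10√5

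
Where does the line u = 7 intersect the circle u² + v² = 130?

The line gives u = 7. Substituting into the circle:
v² − 81 = 0
v = 9 or v = −9, giving (7, 9) and (7, −9).

(7, −9) and (7, 9)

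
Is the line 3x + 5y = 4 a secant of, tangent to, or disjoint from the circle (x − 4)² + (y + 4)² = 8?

secant

Substituting the line into the circle gives 34x² − 344x + 776 = 0.
Discriminant = (−344)² − 4·34·(776) = 12800 > 0.
Two real roots: the line is a secant.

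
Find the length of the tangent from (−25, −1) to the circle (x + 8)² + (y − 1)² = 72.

With centre O = (−8, 1), |OP|² = 293 and r² = 72.
By the tangent–radius right angle, tangent length = √(|PO|² − r²) = √221.

√221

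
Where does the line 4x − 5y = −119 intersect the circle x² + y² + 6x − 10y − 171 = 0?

(−16, 11) and (−6, 19)

Substitute y = (119 + 4x)/5:
41x² + 902x + 3936 = 0  ⟹  x² + 22x + 96 = 0
x = −6 or x = −16, giving (−6, 19) and (−16, 11).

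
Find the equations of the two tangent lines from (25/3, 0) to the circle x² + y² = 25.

3x − 4y = 25 and 3x + 4y = 25

Write the tangent as mx − y + (0 − m·(25/3)) = 0 and set its distance from the centre to 5:
[m·(−25/3) − (0)]² = 25(m² + 1)
16m² − 9 = 0, so m = 3/4 or m = −3/4.
With m = 3/4: 3x − 4y = 25. With m = −3/4: 3x + 4y = 25.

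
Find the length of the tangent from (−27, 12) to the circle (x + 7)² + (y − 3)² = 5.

The centre is (−7, 3) and r = √5. The square of the distance from P to the centre is 400 + 81 = 481.
By the tangent–radius right angle, tangent length = √(|PO|² − r²) = √476 = 2√119.

2√119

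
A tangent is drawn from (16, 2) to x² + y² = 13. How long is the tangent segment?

√247

The centre is (0, 0) and r = √13. The square of the distance from P to the centre is 256 + 4 = 260.
The tangent meets the radius at right angles, so tangent² = |PO|² − r² = 260 − 13 = 247.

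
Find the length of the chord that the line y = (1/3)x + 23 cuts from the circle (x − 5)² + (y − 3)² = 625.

Substitute y = (69 + x)/3:
10x² + 30x − 1800 = 0  ⟹  x² + 3x − 180 = 0
x = 12 or x = −15, giving (12, 27) and (−15, 18).
Chord length = distance between (12, 27) and (−15, 18) = √810 = 9√10.

9√10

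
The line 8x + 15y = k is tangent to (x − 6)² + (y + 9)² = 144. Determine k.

k = −291 or k = 117

For a tangent, require d(centre, line) = r = 12.
|8·6 + 15·(−9) − k| / √289 = 12
|k − (−87)| = 12·17, so k = 117 or k = −291.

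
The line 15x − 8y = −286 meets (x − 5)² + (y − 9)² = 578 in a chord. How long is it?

34

The distance from (5, 9) to the line is 289/√289, and r² = 578.
Chord = 2√(r² − d²) = 2·√(289) = 34.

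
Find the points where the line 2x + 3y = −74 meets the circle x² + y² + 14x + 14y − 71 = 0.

Express y = (−74 − 2x)/3 and substitute into the circle:
13x² + 338x + 1729 = 0  ⟹  x² + 26x + 133 = 0
x = −7 or x = −19, giving (−7, −20) and (−19, −12).

(−19, −12) and (−7, −20)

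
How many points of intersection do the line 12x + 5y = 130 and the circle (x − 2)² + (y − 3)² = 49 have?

1

d² = (12·2 + 5·3 − (130))²/169 = 49; r² = 49.
Since d² = r², the line is tangent.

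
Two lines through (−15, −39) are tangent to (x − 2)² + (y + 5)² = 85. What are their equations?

Write the tangent as mx − y + (−39 − m·(−15)) = 0 and set its distance from the centre to √85:
[m·(17) − (34)]² = 85(m² + 1)
12m² − 68m + 63 = 0, so m = 9/2 or m = 7/6.
With m = 9/2: 9x − 2y = −57. With m = 7/6: 7x − 6y = 129.

9x − 2y = −57 and 7x − 6y = 129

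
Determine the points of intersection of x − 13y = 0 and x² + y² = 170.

(−13, −1) and (13, 1)

From the line, y = (x)/13. Substituting:
170x² − 28730 = 0  ⟹  x² − 169 = 0
x = 13 or x = −13, giving (13, 1) and (−13, −1).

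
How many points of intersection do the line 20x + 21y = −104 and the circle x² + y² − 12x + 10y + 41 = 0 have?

2

Substituting the line into the circle gives 841x² − 5332x + 7057 = 0.
Δ = 28430224 − 23739748 = 4690476.
Two real roots: the line is a secant.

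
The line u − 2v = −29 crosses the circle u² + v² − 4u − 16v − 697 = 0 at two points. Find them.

Substitute v = (29 + u)/2:
5u² + 10u − 2875 = 0  ⟹  u² + 2u − 575 = 0
u = 23 or u = −25, giving (23, 26) and (−25, 2).

(−25, 2) and (23, 26)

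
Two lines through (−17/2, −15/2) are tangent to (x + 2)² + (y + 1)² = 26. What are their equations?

Let a tangent through (−17/2, −15/2) have slope m. Its distance from (−2, −1) must equal √26:
[m·(13/2) − (13/2)]² = 26(m² + 1)
5m² − 26m + 5 = 0, so m = 5 or m = 1/5.
Through (−17/2, −15/2) these give 5x − y = −35 and x − 5y = 29.

5x − y = −35 and x − 5y = 29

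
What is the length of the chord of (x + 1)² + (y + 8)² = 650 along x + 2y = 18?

The distance from (−1, −8) to the line is 35/√5, and r² = 650.
Chord = 2√(r² − d²) = 2·√(405) = 18√5.

18√5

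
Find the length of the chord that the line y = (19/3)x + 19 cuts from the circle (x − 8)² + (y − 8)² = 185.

√370

From the line, y = (57 + 19x)/3. Substituting:
370x² + 1110x = 0  ⟹  x² + 3x = 0
x = 0 or x = −3, giving (0, 19) and (−3, 0).
Chord length = distance between (0, 19) and (−3, 0) = √370 = √370.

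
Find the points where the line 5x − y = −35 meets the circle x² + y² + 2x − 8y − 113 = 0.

Express y = 5x + 35 and substitute into the circle:
26x² + 312x + 832 = 0  ⟹  x² + 12x + 32 = 0
x = −4 or x = −8, giving (−4, 15) and (−8, −5).

(−8, −5) and (−4, 15)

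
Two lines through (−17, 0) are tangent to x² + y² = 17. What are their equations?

Let a tangent through (−17, 0) have slope m. Its distance from (0, 0) must equal √17:
(17m − (0))² = 17(m² + 1)
16m² − 1 = 0, so m = 1/4 or m = −1/4.
Through (−17, 0) these give x − 4y = −17 and x + 4y = −17.

x − 4y = −17 and x + 4y = −17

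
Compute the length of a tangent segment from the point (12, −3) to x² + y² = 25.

8√2

The centre is (0, 0) and r = 5. The square of the distance from P to the centre is 144 + 9 = 153.
The tangent meets the radius at right angles, so tangent² = |PO|² − r² = 153 − 25 = 128.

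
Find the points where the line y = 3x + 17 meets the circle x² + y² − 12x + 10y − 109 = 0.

(−7, −4) and (−5, 2)

Express y = 3x + 17 and substitute into the circle:
10x² + 120x + 350 = 0  ⟹  x² + 12x + 35 = 0
x = −5 or x = −7, giving (−5, 2) and (−7, −4).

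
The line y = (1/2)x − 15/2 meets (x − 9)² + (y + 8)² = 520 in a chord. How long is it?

20√5

The distance from (9, −8) to the line is 10/√5, and r² = 520.
Half the chord is √(r² − d²) = √(500), so the full chord is 20√5.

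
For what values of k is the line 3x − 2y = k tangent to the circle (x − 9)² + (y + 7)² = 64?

k = 41 ± 8√13

For a tangent, require d(centre, line) = r = 8.
|3·9 − 2·(−7) − k| / √13 = 8
|k − (41)| = 8√13.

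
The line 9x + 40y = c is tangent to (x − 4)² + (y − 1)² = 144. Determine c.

c = −416 or c = 568

For a tangent, require d(centre, line) = r = 12.
|9·4 + 40·1 − c| / √1681 = 12
|c − (76)| = 12·41, so c = 568 or c = −416.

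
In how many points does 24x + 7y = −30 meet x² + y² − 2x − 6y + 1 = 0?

1

d² = (24·1 + 7·3 − (−30))²/625 = 9; r² = 9.
Since d² = r², the line is tangent.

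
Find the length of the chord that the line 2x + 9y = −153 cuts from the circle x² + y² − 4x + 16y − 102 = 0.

2√85

Substitute y = (−153 − 2x)/9:
85x² − 6885 = 0  ⟹  x² − 81 = 0
x = 9 or x = −9, giving (9, −19) and (−9, −15).
|(9, −19) − (−9, −15)| = √((18)² + (−4)²) = 2√85.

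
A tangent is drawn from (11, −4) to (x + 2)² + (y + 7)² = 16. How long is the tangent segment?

The centre is (−2, −7) and r = 4. The square of the distance from P to the centre is 169 + 9 = 178.
The tangent meets the radius at right angles, so tangent² = |PO|² − r² = 178 − 16 = 162.

9√2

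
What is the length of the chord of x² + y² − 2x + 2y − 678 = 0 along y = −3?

52

The distance from (1, −1) to the line is 2, and r² = 680.
Chord = 2√(r² − d²) = 2·√(676) = 52.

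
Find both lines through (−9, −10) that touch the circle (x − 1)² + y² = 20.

x − 2y = 11 and 2x − y = −8

A line y − (−10) = m(x − (−9)) is tangent when its distance from (1, 0) is 2√5:
[m·(10) − (10)]² = 20(m² + 1)
2m² − 5m + 2 = 0, so m = 1/2 or m = 2.
Through (−9, −10) these give x − 2y = 11 and 2x − y = −8.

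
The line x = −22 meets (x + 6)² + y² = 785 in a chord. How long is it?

46

The line gives x = −22. Substituting into the circle:
y² − 529 = 0
y = 23 or y = −23, giving (−22, 23) and (−22, −23).
|(−22, 23) − (−22, −23)| = √((0)² + (46)²) = 46.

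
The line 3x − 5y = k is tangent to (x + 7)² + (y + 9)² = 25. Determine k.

k = 24 ± 5√34

Tangency holds when the distance from the centre (−7, −9) to the line equals the radius 5:
|3·(−7) − 5·(−9) − k| / √34 = 5
|k − (24)| = 5√34.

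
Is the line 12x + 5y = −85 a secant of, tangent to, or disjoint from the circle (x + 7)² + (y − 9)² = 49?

d² = (12·(−7) + 5·9 − (−85))²/169 = 2116/169; r² = 49.
Since d² < r², the line cuts the circle twice.

secant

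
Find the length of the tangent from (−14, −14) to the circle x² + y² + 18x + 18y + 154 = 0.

Centre (−9, −9), r² = 8. |PO|² = (−5)² + (−5)² = 50.
Power of the point: PT² = |PO|² − r² = 42, so PT = √42.

√42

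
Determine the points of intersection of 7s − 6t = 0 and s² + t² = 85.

(−6, −7) and (6, 7)

From the line, t = (7s)/6. Substituting:
85s² − 3060 = 0  ⟹  s² − 36 = 0
s = 6 or s = −6, giving (6, 7) and (−6, −7).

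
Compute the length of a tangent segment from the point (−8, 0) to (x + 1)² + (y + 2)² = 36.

Centre (−1, −2), r² = 36. |PO|² = (−7)² + (2)² = 53.
Power of the point: PT² = |PO|² − r² = 17, so PT = √17.

√17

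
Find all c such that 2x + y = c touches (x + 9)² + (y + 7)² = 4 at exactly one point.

The line touches the circle iff its distance from (−9, −7) is 2:
|2·(−9) + 1·(−7) − c| / √5 = 2
|c − (−25)| = 2√5.

c = −25 ± 2√5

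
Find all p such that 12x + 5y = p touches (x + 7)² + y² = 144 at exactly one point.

For a tangent, require d(centre, line) = r = 12.
|12·(−7) + 5·0 − p| / √169 = 12
|p − (−84)| = 12·13, so p = 72 or p = −240.

p = −240 or p = 72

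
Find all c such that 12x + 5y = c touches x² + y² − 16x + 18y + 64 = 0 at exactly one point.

c = −66 or c = 168

Tangency holds when the distance from the centre (8, −9) to the line equals the radius 9:
|12·8 + 5·(−9) − c| / √169 = 9
|c − (51)| = 9·13, so c = 168 or c = −66.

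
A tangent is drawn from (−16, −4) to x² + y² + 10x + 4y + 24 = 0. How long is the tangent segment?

2√30

Centre (−5, −2), r² = 5. |PO|² = (−11)² + (−2)² = 125.
By the tangent–radius right angle, tangent length = √(|PO|² − r²) = √120 = 2√30.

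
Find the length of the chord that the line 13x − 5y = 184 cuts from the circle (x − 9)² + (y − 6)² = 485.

3√194

From the line, y = (−184 + 13x)/5. Substituting:
194x² − 6014x + 35696 = 0  ⟹  x² − 31x + 184 = 0
x = 23 or x = 8, giving (23, 23) and (8, −16).
|(23, 23) − (8, −16)| = √((15)² + (39)²) = 3√194.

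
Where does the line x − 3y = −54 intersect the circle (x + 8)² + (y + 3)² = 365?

(−21, 11) and (−6, 16)

From the line, y = (54 + x)/3. Substituting:
10x² + 270x + 1260 = 0  ⟹  x² + 27x + 126 = 0
x = −6 or x = −21, giving (−6, 16) and (−21, 11).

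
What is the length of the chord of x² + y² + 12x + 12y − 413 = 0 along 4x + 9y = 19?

4√97

Substitute y = (19 − 4x)/9:
97x² + 388x − 31040 = 0  ⟹  x² + 4x − 320 = 0
x = 16 or x = −20, giving (16, −5) and (−20, 11).
Chord length = distance between (16, −5) and (−20, 11) = √1552 = 4√97.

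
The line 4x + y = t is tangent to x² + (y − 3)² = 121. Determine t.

t = 3 ± 11√17

The line touches the circle iff its distance from (0, 3) is 11:
|4·0 + 1·3 − t| / √17 = 11
|t − (3)| = 11√17.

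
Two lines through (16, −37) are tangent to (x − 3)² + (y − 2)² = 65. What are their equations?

7x + 4y = −36 and 8x + y = 91

Let a tangent through (16, −37) have slope m. Its distance from (3, 2) must equal √65:
(−13m − (39))² = 65(m² + 1)
4m² + 39m + 56 = 0, so m = −7/4 or m = −8.
With m = −7/4: 7x + 4y = −36. With m = −8: 8x + y = 91.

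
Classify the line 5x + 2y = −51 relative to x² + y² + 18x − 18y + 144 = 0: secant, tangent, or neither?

neither

Substituting the line into the circle gives 29x² + 762x + 5013 = 0.
Δ = 580644 − 581508 = −864.
No real roots: the line does not meet the circle.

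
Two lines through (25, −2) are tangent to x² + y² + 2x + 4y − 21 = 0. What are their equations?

x + 5y = 15 and x − 5y = 35

A line y − (−2) = m(x − (25)) is tangent when its distance from (−1, −2) is √26:
[m·(−26) − (0)]² = 26(m² + 1)
25m² − 1 = 0, so m = −1/5 or m = 1/5.
Through (25, −2) these give x + 5y = 15 and x − 5y = 35.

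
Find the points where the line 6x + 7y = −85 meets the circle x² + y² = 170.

Express y = (−85 − 6x)/7 and substitute into the circle:
85x² + 1020x − 1105 = 0  ⟹  x² + 12x − 13 = 0
x = 1 or x = −13, giving (1, −13) and (−13, −1).

(−13, −1) and (1, −13)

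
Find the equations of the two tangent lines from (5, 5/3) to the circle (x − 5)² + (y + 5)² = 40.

Let a tangent through (5, 5/3) have slope m. Its distance from (5, −5) must equal 2√10:
[m·(0) − (−20/3)]² = 40(m² + 1)
9m² − 1 = 0, so m = −1/3 or m = 1/3.
Through (5, 5/3) these give x + 3y = 10 and x − 3y = 0.

x + 3y = 10 and x − 3y = 0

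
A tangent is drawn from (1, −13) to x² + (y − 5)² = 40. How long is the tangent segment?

√285

Centre (0, 5), r² = 40. |PO|² = (1)² + (−18)² = 325.
The tangent meets the radius at right angles, so tangent² = |PO|² − r² = 325 − 40 = 285.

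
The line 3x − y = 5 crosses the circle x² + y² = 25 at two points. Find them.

(0, −5) and (3, 4)

Substitute y = 3x − 5:
10x² − 30x = 0  ⟹  x² − 3x = 0
x = 3 or x = 0, giving (3, 4) and (0, −5).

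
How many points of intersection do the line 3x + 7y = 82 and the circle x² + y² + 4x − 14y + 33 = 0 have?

Centre (−2, 7), r² = 20. Distance² from centre to line = (−39)²/58 = 1521/58.
Since d² > r², the line lies outside the circle.

0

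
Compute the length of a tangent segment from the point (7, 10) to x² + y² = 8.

Centre (0, 0), r² = 8. |PO|² = (7)² + (10)² = 149.
Power of the point: PT² = |PO|² − r² = 141, so PT = √141.

√141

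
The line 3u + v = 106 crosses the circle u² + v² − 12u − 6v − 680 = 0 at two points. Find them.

From the line, v = −3u + 106. Substituting:
10u² − 630u + 9920 = 0  ⟹  u² − 63u + 992 = 0
u = 32 or u = 31, giving (32, 10) and (31, 13).

(31, 13) and (32, 10)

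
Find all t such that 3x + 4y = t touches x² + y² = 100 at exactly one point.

t = −50 or t = 50

Tangency holds when the distance from the centre (0, 0) to the line equals the radius 10:
|3·0 + 4·0 − t| / √25 = 10
|t| = 10·5, so t = 50 or t = −50.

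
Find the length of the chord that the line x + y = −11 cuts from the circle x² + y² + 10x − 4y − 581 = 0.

Centre (−5, 2), r² = 610. Perpendicular distance d from centre to line = |8| / √2 = 8/√2.
Half the chord is √(r² − d²) = √(578), so the full chord is 34√2.

34√2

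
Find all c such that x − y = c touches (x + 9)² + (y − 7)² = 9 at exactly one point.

The line touches the circle iff its distance from (−9, 7) is 3:
|1·(−9) − 1·7 − c| / √2 = 3
|c − (−16)| = 3√2.

c = −16 ± 3√2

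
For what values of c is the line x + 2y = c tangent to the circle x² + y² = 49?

For a tangent, require d(centre, line) = r = 7.
|1·0 + 2·0 − c| / √5 = 7
|c| = 7√5.

c = ±7√5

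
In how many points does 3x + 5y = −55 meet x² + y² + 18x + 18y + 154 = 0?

0

Substituting the line into the circle gives 34x² + 510x + 1925 = 0.
Discriminant = (510)² − 4·34·(1925) = −1700 < 0.
No real roots: the line does not meet the circle.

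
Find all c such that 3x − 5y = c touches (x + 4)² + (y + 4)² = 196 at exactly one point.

c = 8 ± 14√34

Tangency holds when the distance from the centre (−4, −4) to the line equals the radius 14:
|3·(−4) − 5·(−4) − c| / √34 = 14
|c − (8)| = 14√34.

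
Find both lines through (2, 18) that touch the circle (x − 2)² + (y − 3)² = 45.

2x + y = 22 and 2x − y = −14

A line y − (18) = m(x − (2)) is tangent when its distance from (2, 3) is 3√5:
[m·(0) − (−15)]² = 45(m² + 1)
m² − 4 = 0, so m = −2 or m = 2.
Through (2, 18) these give 2x + y = 22 and 2x − y = −14.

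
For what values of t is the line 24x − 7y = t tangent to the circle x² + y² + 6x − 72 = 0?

Tangency holds when the distance from the centre (−3, 0) to the line equals the radius 9:
|24·(−3) − 7·0 − t| / √625 = 9
|t − (−72)| = 9·25, so t = 153 or t = −297.

t = −297 or t = 153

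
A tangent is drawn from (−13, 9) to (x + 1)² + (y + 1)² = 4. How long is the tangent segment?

4√15

The centre is (−1, −1) and r = 2. The square of the distance from P to the centre is 144 + 100 = 244.
Power of the point: PT² = |PO|² − r² = 240, so PT = 4√15.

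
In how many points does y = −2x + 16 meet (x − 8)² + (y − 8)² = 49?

Substituting the line into the circle gives 5x² − 48x + 79 = 0.
Δ = 2304 − 1580 = 724.
Two real roots: the line is a secant.

2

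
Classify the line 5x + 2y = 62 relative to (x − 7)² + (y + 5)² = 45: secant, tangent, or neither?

Substituting the line into the circle gives 29x² − 776x + 5200 = 0.
Δ = 602176 − 603200 = −1024.
No real roots: the line does not meet the circle.

neither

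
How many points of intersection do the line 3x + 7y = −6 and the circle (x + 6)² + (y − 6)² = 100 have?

Centre (−6, 6), r² = 100. Distance² from centre to line = (30)²/58 = 450/29.
Since d² < r², the line cuts the circle twice.

2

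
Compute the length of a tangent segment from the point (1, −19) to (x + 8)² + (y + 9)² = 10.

Centre (−8, −9), r² = 10. |PO|² = (9)² + (−10)² = 181.
Power of the point: PT² = |PO|² − r² = 171, so PT = 3√19.

3√19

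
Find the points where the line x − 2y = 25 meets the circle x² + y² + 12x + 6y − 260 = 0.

Express y = (−25 + x)/2 and substitute into the circle:
5x² + 10x − 715 = 0  ⟹  x² + 2x − 143 = 0
x = 11 or x = −13, giving (11, −7) and (−13, −19).

(−13, −19) and (11, −7)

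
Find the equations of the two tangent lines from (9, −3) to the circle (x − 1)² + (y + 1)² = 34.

3x − 5y = 42 and 5x + 3y = 36

Write the tangent as mx − y + (−3 − m·(9)) = 0 and set its distance from the centre to √34:
[m·(−8) − (2)]² = 34(m² + 1)
15m² + 16m − 15 = 0, so m = 3/5 or m = −5/3.
Through (9, −3) these give 3x − 5y = 42 and 5x + 3y = 36.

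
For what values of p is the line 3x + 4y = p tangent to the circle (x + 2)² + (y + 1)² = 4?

p = −20 or p = 0

For a tangent, require d(centre, line) = r = 2.
|3·(−2) + 4·(−1) − p| / √25 = 2
|p − (−10)| = 2·5, so p = 0 or p = −20.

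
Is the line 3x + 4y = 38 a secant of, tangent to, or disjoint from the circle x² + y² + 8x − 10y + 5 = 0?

tangent

Substituting the line into the circle gives 25x² + 20x + 4 = 0.
Δ = 400 − 400 = 0.
A repeated root: the line is tangent.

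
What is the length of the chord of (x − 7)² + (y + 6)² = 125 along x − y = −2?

From the line, y = x + 2. Substituting:
2x² + 2x − 12 = 0  ⟹  x² + x − 6 = 0
x = 2 or x = −3, giving (2, 4) and (−3, −1).
|(2, 4) − (−3, −1)| = √((5)² + (5)²) = 5√2.

5√2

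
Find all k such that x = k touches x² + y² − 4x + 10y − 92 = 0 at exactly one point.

k = −9 or k = 13

The line touches the circle iff its distance from (2, −5) is 11:
|1·2 + 0·(−5) − k| / √1 = 11
|k − (2)| = 11, so k = 13 or k = −9.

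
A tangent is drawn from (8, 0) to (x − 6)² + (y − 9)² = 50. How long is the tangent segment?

With centre O = (6, 9), |OP|² = 85 and r² = 50.
Power of the point: PT² = |PO|² − r² = 35, so PT = √35.

√35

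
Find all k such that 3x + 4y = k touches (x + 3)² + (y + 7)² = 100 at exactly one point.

Tangency holds when the distance from the centre (−3, −7) to the line equals the radius 10:
|3·(−3) + 4·(−7) − k| / √25 = 10
|k − (−37)| = 10·5, so k = 13 or k = −87.

k = −87 or k = 13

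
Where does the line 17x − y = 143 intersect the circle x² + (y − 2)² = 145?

(8, −7) and (9, 10)

From the line, y = 17x − 143. Substituting:
290x² − 4930x + 20880 = 0  ⟹  x² − 17x + 72 = 0
x = 9 or x = 8, giving (9, 10) and (8, −7).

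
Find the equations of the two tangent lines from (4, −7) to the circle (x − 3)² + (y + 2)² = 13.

Write the tangent as mx − y + (−7 − m·(4)) = 0 and set its distance from the centre to √13:
[m·(−1) − (5)]² = 13(m² + 1)
6m² − 5m − 6 = 0, so m = 3/2 or m = −2/3.
Through (4, −7) these give 3x − 2y = 26 and 2x + 3y = −13.

3x − 2y = 26 and 2x + 3y = −13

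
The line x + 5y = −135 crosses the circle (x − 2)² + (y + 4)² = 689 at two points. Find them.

Substitute y = (−135 − x)/5:
26x² + 130x − 3900 = 0  ⟹  x² + 5x − 150 = 0
x = 10 or x = −15, giving (10, −29) and (−15, −24).

(−15, −24) and (10, −29)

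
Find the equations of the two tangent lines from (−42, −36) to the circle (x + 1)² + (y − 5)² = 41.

5x − 4y = −66 and 4x − 5y = 12

Write the tangent as mx − y + (−36 − m·(−42)) = 0 and set its distance from the centre to √41:
[m·(41) − (41)]² = 41(m² + 1)
20m² − 41m + 20 = 0, so m = 5/4 or m = 4/5.
Through (−42, −36) these give 5x − 4y = −66 and 4x − 5y = 12.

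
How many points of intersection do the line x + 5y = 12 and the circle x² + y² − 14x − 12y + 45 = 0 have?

Substituting the line into the circle gives 26x² − 314x + 549 = 0.
Δ = 98596 − 57096 = 41500.
Two real roots: the line is a secant.

2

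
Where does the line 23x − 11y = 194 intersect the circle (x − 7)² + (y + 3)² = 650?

From the line, y = (−194 + 23x)/11. Substituting:
650x² − 9100x − 46800 = 0  ⟹  x² − 14x − 72 = 0
x = 18 or x = −4, giving (18, 20) and (−4, −26).

(−4, −26) and (18, 20)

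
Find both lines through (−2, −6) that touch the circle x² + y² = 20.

x − 2y = 10 and 2x + y = −10

Write the tangent as mx − y + (−6 − m·(−2)) = 0 and set its distance from the centre to 2√5:
(2m − (6))² = 20(m² + 1)
2m² + 3m − 2 = 0, so m = 1/2 or m = −2.
Through (−2, −6) these give x − 2y = 10 and 2x + y = −10.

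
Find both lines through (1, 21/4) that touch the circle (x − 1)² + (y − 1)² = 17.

x − 4y = −20 and x + 4y = 22

A line y − (21/4) = m(x − (1)) is tangent when its distance from (1, 1) is √17:
[m·(0) − (−17/4)]² = 17(m² + 1)
16m² − 1 = 0, so m = 1/4 or m = −1/4.
With m = 1/4: x − 4y = −20. With m = −1/4: x + 4y = 22.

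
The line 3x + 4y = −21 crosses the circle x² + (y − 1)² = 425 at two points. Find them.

(−19, 9) and (13, −15)

Substitute y = (−21 − 3x)/4:
25x² + 150x − 6175 = 0  ⟹  x² + 6x − 247 = 0
x = 13 or x = −19, giving (13, −15) and (−19, 9).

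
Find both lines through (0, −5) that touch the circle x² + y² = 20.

x + 2y = −10 and x − 2y = 10

A line y − (−5) = m(x − (0)) is tangent when its distance from (0, 0) is 2√5:
[m·(0) − (5)]² = 20(m² + 1)
4m² − 1 = 0, so m = −1/2 or m = 1/2.
With m = −1/2: x + 2y = −10. With m = 1/2: x − 2y = 10.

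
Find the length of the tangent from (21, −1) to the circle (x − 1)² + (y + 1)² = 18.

√382

With centre O = (1, −1), |OP|² = 400 and r² = 18.
By the tangent–radius right angle, tangent length = √(|PO|² − r²) = √382.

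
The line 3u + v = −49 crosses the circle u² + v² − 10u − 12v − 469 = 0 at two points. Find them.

From the line, v = −3u − 49. Substituting:
10u² + 320u + 2520 = 0  ⟹  u² + 32u + 252 = 0
u = −14 or u = −18, giving (−14, −7) and (−18, 5).

(−18, 5) and (−14, −7)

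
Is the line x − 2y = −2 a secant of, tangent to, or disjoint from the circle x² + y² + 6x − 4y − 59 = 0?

Substituting the line into the circle gives 5x² + 20x − 248 = 0.
Discriminant = (20)² − 4·5·(−248) = 5360 > 0.
Two real roots: the line is a secant.

secant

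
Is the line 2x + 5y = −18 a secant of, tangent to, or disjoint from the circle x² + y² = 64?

secant

Centre (0, 0), r² = 64. Distance² from centre to line = (18)²/29 = 324/29.
Since d² < r², the line cuts the circle twice.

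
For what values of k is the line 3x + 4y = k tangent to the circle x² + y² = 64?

k = −40 or k = 40

The line touches the circle iff its distance from (0, 0) is 8:
|3·0 + 4·0 − k| / √25 = 8
|k| = 8·5, so k = 40 or k = −40.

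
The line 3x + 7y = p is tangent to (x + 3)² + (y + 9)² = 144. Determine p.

For a tangent, require d(centre, line) = r = 12.
|3·(−3) + 7·(−9) − p| / √58 = 12
|p − (−72)| = 12√58.

p = −72 ± 12√58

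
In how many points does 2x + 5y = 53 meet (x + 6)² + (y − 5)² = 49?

Centre (−6, 5), r² = 49. Distance² from centre to line = (−40)²/29 = 1600/29.
Since d² > r², the line lies outside the circle.

0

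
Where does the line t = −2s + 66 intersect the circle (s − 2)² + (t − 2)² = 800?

(22, 22) and (30, 6)

Express t = −2s + 66 and substitute into the circle:
5s² − 260s + 3300 = 0  ⟹  s² − 52s + 660 = 0
s = 30 or s = 22, giving (30, 6) and (22, 22).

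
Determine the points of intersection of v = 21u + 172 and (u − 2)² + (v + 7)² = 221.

(−9, −17) and (−8, 4)

From the line, v = 21u + 172. Substituting:
442u² + 7514u + 31824 = 0  ⟹  u² + 17u + 72 = 0
u = −8 or u = −9, giving (−8, 4) and (−9, −17).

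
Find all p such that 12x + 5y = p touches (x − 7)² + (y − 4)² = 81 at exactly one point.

The line touches the circle iff its distance from (7, 4) is 9:
|12·7 + 5·4 − p| / √169 = 9
|p − (104)| = 9·13, so p = 221 or p = −13.

p = −13 or p = 221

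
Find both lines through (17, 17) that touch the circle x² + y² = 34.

5x − 3y = 34 and 3x − 5y = −34

Let a tangent through (17, 17) have slope m. Its distance from (0, 0) must equal √34:
[m·(−17) − (−17)]² = 34(m² + 1)
15m² − 34m + 15 = 0, so m = 5/3 or m = 3/5.
With m = 5/3: 5x − 3y = 34. With m = 3/5: 3x − 5y = −34.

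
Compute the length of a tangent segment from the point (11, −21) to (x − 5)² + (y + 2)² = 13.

8√6

With centre O = (5, −2), |OP|² = 397 and r² = 13.
The tangent meets the radius at right angles, so tangent² = |PO|² − r² = 397 − 13 = 384.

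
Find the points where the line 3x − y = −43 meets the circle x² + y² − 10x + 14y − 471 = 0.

(−18, −11) and (−11, 10)

Express y = 3x + 43 and substitute into the circle:
10x² + 290x + 1980 = 0  ⟹  x² + 29x + 198 = 0
x = −11 or x = −18, giving (−11, 10) and (−18, −11).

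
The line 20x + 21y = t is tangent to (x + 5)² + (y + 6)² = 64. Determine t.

For a tangent, require d(centre, line) = r = 8.
|20·(−5) + 21·(−6) − t| / √841 = 8
|t − (−226)| = 8·29, so t = 6 or t = −458.

t = −458 or t = 6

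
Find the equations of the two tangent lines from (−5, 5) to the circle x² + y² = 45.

Write the tangent as mx − y + (5 − m·(−5)) = 0 and set its distance from the centre to 3√5:
(5m − (−5))² = 45(m² + 1)
2m² − 5m + 2 = 0, so m = 2 or m = 1/2.
With m = 2: 2x − y = −15. With m = 1/2: x − 2y = −15.

2x − y = −15 and x − 2y = −15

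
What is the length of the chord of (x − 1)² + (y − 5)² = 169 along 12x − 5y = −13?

26

Express y = (13 + 12x)/5 and substitute into the circle:
169x² − 338x − 4056 = 0  ⟹  x² − 2x − 24 = 0
x = 6 or x = −4, giving (6, 17) and (−4, −7).
|(6, 17) − (−4, −7)| = √((10)² + (24)²) = 26.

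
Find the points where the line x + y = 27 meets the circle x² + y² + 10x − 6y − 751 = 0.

From the line, y = −x + 27. Substituting:
2x² − 38x − 184 = 0  ⟹  x² − 19x − 92 = 0
x = 23 or x = −4, giving (23, 4) and (−4, 31).

(−4, 31) and (23, 4)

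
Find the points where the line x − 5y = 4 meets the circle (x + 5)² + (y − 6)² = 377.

Express y = (−4 + x)/5 and substitute into the circle:
26x² + 182x − 7644 = 0  ⟹  x² + 7x − 294 = 0
x = 14 or x = −21, giving (14, 2) and (−21, −5).

(−21, −5) and (14, 2)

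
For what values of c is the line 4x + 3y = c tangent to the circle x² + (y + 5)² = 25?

c = −40 or c = 10

For a tangent, require d(centre, line) = r = 5.
|4·0 + 3·(−5) − c| / √25 = 5
|c − (−15)| = 5·5, so c = 10 or c = −40.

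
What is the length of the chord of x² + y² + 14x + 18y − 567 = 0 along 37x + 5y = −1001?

Centre (−7, −9), r² = 697. Perpendicular distance d from centre to line = |697| / √1394 = 697/√1394.
Chord = 2√(r² − d²) = 2·√(697/2) = √1394.

√1394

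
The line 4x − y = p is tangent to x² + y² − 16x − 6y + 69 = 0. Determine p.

p = 29 ± 2√17

For a tangent, require d(centre, line) = r = 2.
|4·8 − 1·3 − p| / √17 = 2
|p − (29)| = 2√17.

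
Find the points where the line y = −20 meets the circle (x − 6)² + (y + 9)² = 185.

(−2, −20) and (14, −20)

From the line, y = −20. Substituting:
x² − 12x − 28 = 0
x = 14 or x = −2, giving (14, −20) and (−2, −20).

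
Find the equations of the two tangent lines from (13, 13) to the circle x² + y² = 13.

Write the tangent as mx − y + (13 − m·(13)) = 0 and set its distance from the centre to √13:
(−13m − (−13))² = 13(m² + 1)
6m² − 13m + 6 = 0, so m = 2/3 or m = 3/2.
With m = 2/3: 2x − 3y = −13. With m = 3/2: 3x − 2y = 13.

2x − 3y = −13 and 3x − 2y = 13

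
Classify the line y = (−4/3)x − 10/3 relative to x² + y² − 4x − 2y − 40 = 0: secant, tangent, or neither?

secant

Substituting the line into the circle gives 25x² + 68x − 200 = 0.
Δ = 4624 − (−20000) = 24624.
Two real roots: the line is a secant.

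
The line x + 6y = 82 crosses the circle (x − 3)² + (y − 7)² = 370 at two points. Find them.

From the line, y = (82 − x)/6. Substituting:
37x² − 296x − 11396 = 0  ⟹  x² − 8x − 308 = 0
x = 22 or x = −14, giving (22, 10) and (−14, 16).

(−14, 16) and (22, 10)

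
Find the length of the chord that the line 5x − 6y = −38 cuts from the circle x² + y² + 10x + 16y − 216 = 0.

4√61

Express y = (38 + 5x)/6 and substitute into the circle:
61x² + 1220x − 2684 = 0  ⟹  x² + 20x − 44 = 0
x = 2 or x = −22, giving (2, 8) and (−22, −12).
|(2, 8) − (−22, −12)| = √((24)² + (20)²) = 4√61.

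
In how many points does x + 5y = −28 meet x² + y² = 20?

Substituting the line into the circle gives 26x² + 56x + 284 = 0.
Δ = 3136 − 29536 = −26400.
No real roots: the line does not meet the circle.

0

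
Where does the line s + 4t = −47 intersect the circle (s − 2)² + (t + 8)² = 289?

Substitute t = (−47 − s)/4:
17s² − 34s − 4335 = 0  ⟹  s² − 2s − 255 = 0
s = 17 or s = −15, giving (17, −16) and (−15, −8).

(−15, −8) and (17, −16)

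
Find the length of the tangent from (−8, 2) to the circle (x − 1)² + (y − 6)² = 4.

The centre is (1, 6) and r = 2. The square of the distance from P to the centre is 81 + 16 = 97.
By the tangent–radius right angle, tangent length = √(|PO|² − r²) = √93.

√93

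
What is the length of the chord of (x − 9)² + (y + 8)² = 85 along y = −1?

The distance from (9, −8) to the line is 7, and r² = 85.
Half the chord is √(r² − d²) = √(36), so the full chord is 12.

12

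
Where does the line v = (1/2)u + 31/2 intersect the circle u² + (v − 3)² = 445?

(−21, 5) and (11, 21)

Substitute v = (31 + u)/2:
5u² + 50u − 1155 = 0  ⟹  u² + 10u − 231 = 0
u = 11 or u = −21, giving (11, 21) and (−21, 5).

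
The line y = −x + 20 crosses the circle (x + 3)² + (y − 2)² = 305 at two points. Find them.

Express y = −x + 20 and substitute into the circle:
2x² − 30x + 28 = 0  ⟹  x² − 15x + 14 = 0
x = 14 or x = 1, giving (14, 6) and (1, 19).

(1, 19) and (14, 6)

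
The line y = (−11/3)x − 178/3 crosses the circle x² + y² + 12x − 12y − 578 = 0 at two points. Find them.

From the line, y = (−178 − 11x)/3. Substituting:
130x² + 4420x + 32890 = 0  ⟹  x² + 34x + 253 = 0
x = −11 or x = −23, giving (−11, −19) and (−23, 25).

(−23, 25) and (−11, −19)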